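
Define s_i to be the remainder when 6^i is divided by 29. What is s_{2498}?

Computing terms: s_1 = 6, s_2 = 7, s_3 = 13, s_4 = 20, s_5 = 4, s_6 = 24, s_7 = 28, s_8 = 23, s_9 = 22, s_{10} = 16, s_{11} = 9, s_{12} = 25, s_{13} = 5, s_{14} = 1, s_{15} = 6.
Since s_{15} = s_1 = 6, the sequence is periodic with period 14.
(2498 - 1) mod 14 = 5, so s_{2498} = s_6 = 24.

24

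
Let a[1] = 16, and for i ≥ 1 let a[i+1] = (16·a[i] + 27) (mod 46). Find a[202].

Listing terms: a[1] = 16,  a[2] = 7,  a[3] = 1,  a[4] = 43,  a[5] = 25,  a[6] = 13,  a[7] = 5,  a[8] = 15,  a[9] = 37,  a[10] = 21,  a[11] = 41,  a[12] = 39,  a[13] = 7.
Since a[13] = a[2] = 7, the sequence is eventually periodic: after a pre-period of length 1 it cycles with period 11.
For i ≥ 2, a[i] depends only on (i - 2) mod 11. (202 - 2) mod 11 = 2, so a[202] = a[4] = 43.

43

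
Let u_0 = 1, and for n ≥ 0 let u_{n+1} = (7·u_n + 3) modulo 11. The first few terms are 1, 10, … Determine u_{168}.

2

Computing terms: u_0 = 1; u_1 = 10; u_2 = 7; u_3 = 8; u_4 = 4; u_5 = 9; u_6 = 0; u_7 = 3; u_8 = 2; u_9 = 6; u_{10} = 1.
Since u_{10} = u_0 = 1, the sequence is periodic with period 10.
(168 - 0) mod 10 = 8, so u_{168} = u_8 = 2.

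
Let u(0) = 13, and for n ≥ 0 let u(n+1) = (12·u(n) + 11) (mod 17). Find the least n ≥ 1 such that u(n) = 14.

u(0) = 13; u(1) = 14; u(2) = 9; u(3) = 0; u(4) = 11; u(5) = 7; u(6) = 10; u(7) = 12; u(8) = 2; u(9) = 1; u(10) = 6; u(11) = 15; u(12) = 4; u(13) = 8; u(14) = 5; u(15) = 3; u(16) = 13.
Since u(16) = u(0) = 13, the sequence is periodic with period 16.
The value 14 first appears (with n ≥ 1) at u(1).

1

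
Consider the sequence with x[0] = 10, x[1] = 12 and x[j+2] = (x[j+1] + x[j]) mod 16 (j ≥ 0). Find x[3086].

x[0] = 10; x[1] = 12; x[2] = 6; x[3] = 2; x[4] = 8; x[5] = 10; x[6] = 2; x[7] = 12; x[8] = 14; x[9] = 10; x[10] = 8; x[11] = 2; x[12] = 10; x[13] = 12.
Since (x[12], x[13]) = (x[0], x[1]) = (10, 12) (two consecutive terms determine the rest), the sequence is periodic with period 12.
(3086 - 0) mod 12 = 2, so x[3086] = x[2] = 6.

6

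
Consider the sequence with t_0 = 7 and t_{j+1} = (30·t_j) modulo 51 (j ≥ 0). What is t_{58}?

27

Listing terms: t_0 = 7; t_1 = 6; t_2 = 27; t_3 = 45; t_4 = 24; t_5 = 6.
Since t_5 = t_1 = 6, the sequence is eventually periodic: after a pre-period of length 1 it cycles with period 4.
For j ≥ 1, t_j depends only on (j - 1) mod 4. (58 - 1) mod 4 = 1, so t_{58} = t_2 = 27.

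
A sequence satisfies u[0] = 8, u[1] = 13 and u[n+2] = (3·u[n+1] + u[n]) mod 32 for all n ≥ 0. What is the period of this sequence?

u[0] = 8; u[1] = 13; u[2] = 15; u[3] = 26; u[4] = 29; u[5] = 17; u[6] = 16; u[7] = 1; u[8] = 19; u[9] = 26; u[10] = 1; u[11] = 29; u[12] = 24; u[13] = 5; u[14] = 7; u[15] = 26; u[16] = 21; u[17] = 25; u[18] = 0; u[19] = 25; u[20] = 11; u[21] = 26; u[22] = 25; u[23] = 5; u[24] = 8; u[25] = 29; u[26] = 31; u[27] = 26; u[28] = 13; u[29] = 1; u[30] = 16; u[31] = 17; u[32] = 3; u[33] = 26; u[34] = 17; u[35] = 13; u[36] = 24; u[37] = 21; u[38] = 23; u[39] = 26; u[40] = 5; u[41] = 9; u[42] = 0; u[43] = 9; u[44] = 27; u[45] = 26; u[46] = 9; u[47] = 21; u[48] = 8; u[49] = 13.
The sequence repeats with period 48.

48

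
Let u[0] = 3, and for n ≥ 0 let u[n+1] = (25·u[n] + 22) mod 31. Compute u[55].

4

We have u[0] = 3; u[1] = 4; u[2] = 29; u[3] = 3.
Since u[3] = u[0] = 3, the sequence is periodic with period 3.
So u[55] = u[0 + ((55-0) mod 3)] = u[1] = 4.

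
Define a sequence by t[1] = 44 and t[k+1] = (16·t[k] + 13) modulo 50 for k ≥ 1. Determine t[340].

We have t[1] = 44, t[2] = 17, t[3] = 35, t[4] = 23, t[5] = 31, t[6] = 9, t[7] = 7, t[8] = 25, t[9] = 13, t[10] = 21, t[11] = 49, t[12] = 47, t[13] = 15, t[14] = 3, t[15] = 11, t[16] = 39, t[17] = 37, t[18] = 5, t[19] = 43, t[20] = 1, t[21] = 29, t[22] = 27, t[23] = 45, t[24] = 33, t[25] = 41, t[26] = 19, t[27] = 17.
Since t[27] = t[2] = 17, the sequence is eventually periodic: after a pre-period of length 1 it cycles with period 25.
For k ≥ 2, t[k] depends only on (k - 2) mod 25. (340 - 2) mod 25 = 13, so t[340] = t[15] = 11.

11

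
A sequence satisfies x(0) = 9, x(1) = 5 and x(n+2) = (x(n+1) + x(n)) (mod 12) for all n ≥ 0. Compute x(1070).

x(0) = 9, x(1) = 5, x(2) = 2, x(3) = 7, x(4) = 9, x(5) = 4, x(6) = 1, x(7) = 5, x(8) = 6, x(9) = 11, x(10) = 5, x(11) = 4, x(12) = 9, x(13) = 1, x(14) = 10, x(15) = 11, x(16) = 9, x(17) = 8, x(18) = 5, x(19) = 1, x(20) = 6, x(21) = 7, x(22) = 1, x(23) = 8, x(24) = 9, x(25) = 5.
Since (x(24), x(25)) = (x(0), x(1)) = (9, 5) (two consecutive terms determine the rest), the sequence is periodic with period 24.
(1070 - 0) mod 24 = 14, so x(1070) = x(14) = 10.

10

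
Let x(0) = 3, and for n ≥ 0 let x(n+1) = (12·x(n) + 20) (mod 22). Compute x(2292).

Computing terms: x(0) = 3; x(1) = 12; x(2) = 10; x(3) = 8; x(4) = 6; x(5) = 4; x(6) = 2; x(7) = 0; x(8) = 20; x(9) = 18; x(10) = 16; x(11) = 14; x(12) = 12.
Since x(12) = x(1) = 12, the sequence is eventually periodic: after a pre-period of length 1 it cycles with period 11.
For n ≥ 1, x(n) depends only on (n - 1) mod 11. (2292 - 1) mod 11 = 3, so x(2292) = x(4) = 6.

6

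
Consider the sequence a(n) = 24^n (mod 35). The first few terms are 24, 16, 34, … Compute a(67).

Computing terms: a(1) = 24, a(2) = 16, a(3) = 34, a(4) = 11, a(5) = 19, a(6) = 1, a(7) = 24.
The sequence repeats with period 6.
So a(67) = a(1 + ((67-1) mod 6)) = a(1) = 24.

24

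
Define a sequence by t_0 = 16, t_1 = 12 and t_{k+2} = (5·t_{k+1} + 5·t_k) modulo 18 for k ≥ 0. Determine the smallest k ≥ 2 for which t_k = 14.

2

t_0 = 16, t_1 = 12, t_2 = 14, t_3 = 4, t_4 = 0, t_5 = 2, t_6 = 10, t_7 = 6, t_8 = 8, t_9 = 16, t_{10} = 12.
Since (t_9, t_{10}) = (t_0, t_1) = (16, 12) (two consecutive terms determine the rest), the sequence is periodic with period 9.
The value 14 first appears (with k ≥ 2) at t_2.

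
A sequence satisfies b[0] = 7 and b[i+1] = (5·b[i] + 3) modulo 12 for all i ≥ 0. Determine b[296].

We have b[0] = 7, b[1] = 2, b[2] = 1, b[3] = 8, b[4] = 7.
The sequence repeats with period 4.
So b[296] = b[0 + ((296-0) mod 4)] = b[0] = 7.

7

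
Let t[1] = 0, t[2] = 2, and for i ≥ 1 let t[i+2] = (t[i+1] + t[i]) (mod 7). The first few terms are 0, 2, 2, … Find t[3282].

Listing terms: t[1] = 0, t[2] = 2, t[3] = 2, t[4] = 4, t[5] = 6, t[6] = 3, t[7] = 2, t[8] = 5, t[9] = 0, t[10] = 5, t[11] = 5, t[12] = 3, t[13] = 1, t[14] = 4, t[15] = 5, t[16] = 2, t[17] = 0, t[18] = 2.
Since (t[17], t[18]) = (t[1], t[2]) = (0, 2) (two consecutive terms determine the rest), the sequence is periodic with period 16.
(3282 - 1) mod 16 = 1, so t[3282] = t[2] = 2.

2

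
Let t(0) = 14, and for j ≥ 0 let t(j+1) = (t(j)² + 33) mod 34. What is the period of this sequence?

t(0) = 14, t(1) = 25, t(2) = 12, t(3) = 7, t(4) = 14.
The sequence repeats with period 4.

4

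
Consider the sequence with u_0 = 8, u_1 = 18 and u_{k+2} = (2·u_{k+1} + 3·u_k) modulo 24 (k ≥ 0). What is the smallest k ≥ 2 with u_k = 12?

Listing terms: u_0 = 8, u_1 = 18, u_2 = 12, u_3 = 6, u_4 = 0, u_5 = 18, u_6 = 12.
Since (u_5, u_6) = (u_1, u_2) = (18, 12) (two consecutive terms determine the rest), the sequence is eventually periodic: after a pre-period of length 1 it cycles with period 4.
The value 12 first appears (with k ≥ 2) at u_2.

2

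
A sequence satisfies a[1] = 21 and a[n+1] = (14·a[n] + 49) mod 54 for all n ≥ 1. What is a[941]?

We have a[1] = 21, a[2] = 19, a[3] = 45, a[4] = 31, a[5] = 51, a[6] = 7, a[7] = 39, a[8] = 1, a[9] = 9, a[10] = 13, a[11] = 15, a[12] = 43, a[13] = 3, a[14] = 37, a[15] = 27, a[16] = 49, a[17] = 33, a[18] = 25, a[19] = 21.
The sequence repeats with period 18.
(941 - 1) mod 18 = 4, so a[941] = a[5] = 51.

51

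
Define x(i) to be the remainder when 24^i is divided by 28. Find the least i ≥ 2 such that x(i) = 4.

We have x(1) = 24, x(2) = 16, x(3) = 20, x(4) = 4, x(5) = 12, x(6) = 8, x(7) = 24.
Since x(7) = x(1) = 24, the sequence is periodic with period 6.
The value 4 first appears (with i ≥ 2) at x(4).

4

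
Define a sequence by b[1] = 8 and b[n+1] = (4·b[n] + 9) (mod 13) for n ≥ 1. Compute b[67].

We have b[1] = 8, b[2] = 2, b[3] = 4, b[4] = 12, b[5] = 5, b[6] = 3, b[7] = 8.
Since b[7] = b[1] = 8, the sequence is periodic with period 6.
So b[67] = b[1 + ((67-1) mod 6)] = b[1] = 8.

8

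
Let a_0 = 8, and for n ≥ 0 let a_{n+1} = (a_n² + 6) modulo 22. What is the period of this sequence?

5

Listing terms: a_0 = 8; a_1 = 4; a_2 = 0; a_3 = 6; a_4 = 20; a_5 = 10; a_6 = 18; a_7 = 0.
Since a_7 = a_2 = 0, the sequence is eventually periodic: after a pre-period of length 2 it cycles with period 5.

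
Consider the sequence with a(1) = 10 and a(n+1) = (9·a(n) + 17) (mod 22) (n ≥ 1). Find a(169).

4

Computing terms: a(1) = 10; a(2) = 19; a(3) = 12; a(4) = 15; a(5) = 20; a(6) = 21; a(7) = 8; a(8) = 1; a(9) = 4; a(10) = 9; a(11) = 10.
Since a(11) = a(1) = 10, the sequence is periodic with period 10.
So a(169) = a(1 + ((169-1) mod 10)) = a(9) = 4.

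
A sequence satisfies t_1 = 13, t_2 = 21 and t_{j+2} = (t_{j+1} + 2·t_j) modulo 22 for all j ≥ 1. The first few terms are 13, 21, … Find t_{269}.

21

We have t_1 = 13,  t_2 = 21,  t_3 = 3,  t_4 = 1,  t_5 = 7,  t_6 = 9,  t_7 = 1,  t_8 = 19,  t_9 = 21,  t_{10} = 15,  t_{11} = 13,  t_{12} = 21.
The sequence repeats with period 10.
So t_{269} = t_{1 + ((269-1) mod 10)} = t_9 = 21.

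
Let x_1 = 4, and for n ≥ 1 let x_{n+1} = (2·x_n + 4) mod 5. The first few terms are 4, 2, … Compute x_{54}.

2

We have x_1 = 4,  x_2 = 2,  x_3 = 3,  x_4 = 0,  x_5 = 4.
The sequence repeats with period 4.
So x_{54} = x_{1 + ((54-1) mod 4)} = x_2 = 2.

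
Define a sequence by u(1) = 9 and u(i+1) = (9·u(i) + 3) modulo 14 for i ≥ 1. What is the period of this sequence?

Listing terms: u(1) = 9,  u(2) = 0,  u(3) = 3,  u(4) = 2,  u(5) = 7,  u(6) = 10,  u(7) = 9.
The sequence repeats with period 6.

6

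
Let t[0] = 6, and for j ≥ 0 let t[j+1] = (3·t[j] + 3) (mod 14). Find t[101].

Listing terms: t[0] = 6,  t[1] = 7,  t[2] = 10,  t[3] = 5,  t[4] = 4,  t[5] = 1,  t[6] = 6.
The sequence repeats with period 6.
So t[101] = t[0 + ((101-0) mod 6)] = t[5] = 1.

1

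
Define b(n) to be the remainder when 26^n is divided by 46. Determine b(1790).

Listing terms: b(0) = 1; b(1) = 26; b(2) = 32; b(3) = 4; b(4) = 12; b(5) = 36; b(6) = 16; b(7) = 2; b(8) = 6; b(9) = 18; b(10) = 8; b(11) = 24; b(12) = 26.
Since b(12) = b(1) = 26, the sequence is eventually periodic: after a pre-period of length 1 it cycles with period 11.
For n ≥ 1, b(n) depends only on (n - 1) mod 11. (1790 - 1) mod 11 = 7, so b(1790) = b(8) = 6.

6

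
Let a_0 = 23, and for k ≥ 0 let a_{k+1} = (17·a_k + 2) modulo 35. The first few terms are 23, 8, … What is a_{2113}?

8

We have a_0 = 23,  a_1 = 8,  a_2 = 33,  a_3 = 3,  a_4 = 18,  a_5 = 28,  a_6 = 23.
The sequence repeats with period 6.
(2113 - 0) mod 6 = 1, so a_{2113} = a_1 = 8.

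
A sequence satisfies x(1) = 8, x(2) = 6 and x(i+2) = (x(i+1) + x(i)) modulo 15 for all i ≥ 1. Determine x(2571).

Listing terms: x(1) = 8,  x(2) = 6,  x(3) = 14,  x(4) = 5,  x(5) = 4,  x(6) = 9,  x(7) = 13,  x(8) = 7,  x(9) = 5,  x(10) = 12,  x(11) = 2,  x(12) = 14,  x(13) = 1,  x(14) = 0,  x(15) = 1,  x(16) = 1,  x(17) = 2,  x(18) = 3,  x(19) = 5,  x(20) = 8,  x(21) = 13,  x(22) = 6,  x(23) = 4,  x(24) = 10,  x(25) = 14,  x(26) = 9,  x(27) = 8,  x(28) = 2,  x(29) = 10,  x(30) = 12,  x(31) = 7,  x(32) = 4,  x(33) = 11,  x(34) = 0,  x(35) = 11,  x(36) = 11,  x(37) = 7,  x(38) = 3,  x(39) = 10,  x(40) = 13,  x(41) = 8,  x(42) = 6.
Since (x(41), x(42)) = (x(1), x(2)) = (8, 6) (two consecutive terms determine the rest), the sequence is periodic with period 40.
(2571 - 1) mod 40 = 10, so x(2571) = x(11) = 2.

2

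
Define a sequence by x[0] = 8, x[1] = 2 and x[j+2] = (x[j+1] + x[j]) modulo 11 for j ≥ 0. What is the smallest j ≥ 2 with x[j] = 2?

7

x[0] = 8, x[1] = 2, x[2] = 10, x[3] = 1, x[4] = 0, x[5] = 1, x[6] = 1, x[7] = 2, x[8] = 3, x[9] = 5, x[10] = 8, x[11] = 2.
The sequence repeats with period 10.
The value 2 first appears (with j ≥ 2) at x[7].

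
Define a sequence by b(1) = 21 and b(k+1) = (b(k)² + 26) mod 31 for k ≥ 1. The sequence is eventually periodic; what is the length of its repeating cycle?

Listing terms: b(1) = 21,  b(2) = 2,  b(3) = 30,  b(4) = 27,  b(5) = 11,  b(6) = 23,  b(7) = 28,  b(8) = 4,  b(9) = 11.
Since b(9) = b(5) = 11, the sequence is eventually periodic: after a pre-period of length 4 it cycles with period 4.

4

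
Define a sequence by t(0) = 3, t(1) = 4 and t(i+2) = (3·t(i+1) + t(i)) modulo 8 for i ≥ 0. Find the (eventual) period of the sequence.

Computing terms: t(0) = 3,  t(1) = 4,  t(2) = 7,  t(3) = 1,  t(4) = 2,  t(5) = 7,  t(6) = 7,  t(7) = 4,  t(8) = 3,  t(9) = 5,  t(10) = 2,  t(11) = 3,  t(12) = 3,  t(13) = 4.
The sequence repeats with period 12.

12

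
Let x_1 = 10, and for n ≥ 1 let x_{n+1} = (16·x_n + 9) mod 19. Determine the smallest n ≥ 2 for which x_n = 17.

x_1 = 10, x_2 = 17, x_3 = 15, x_4 = 2, x_5 = 3, x_6 = 0, x_7 = 9, x_8 = 1, x_9 = 6, x_{10} = 10.
The sequence repeats with period 9.
The value 17 first appears (with n ≥ 2) at x_2.

2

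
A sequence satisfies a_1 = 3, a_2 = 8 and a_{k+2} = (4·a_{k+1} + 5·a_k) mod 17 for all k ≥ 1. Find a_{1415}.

2

We have a_1 = 3,  a_2 = 8,  a_3 = 13,  a_4 = 7,  a_5 = 8,  a_6 = 16,  a_7 = 2,  a_8 = 3,  a_9 = 5,  a_{10} = 1,  a_{11} = 12,  a_{12} = 2,  a_{13} = 0,  a_{14} = 10,  a_{15} = 6,  a_{16} = 6,  a_{17} = 3,  a_{18} = 8.
Since (a_{17}, a_{18}) = (a_1, a_2) = (3, 8) (two consecutive terms determine the rest), the sequence is periodic with period 16.
(1415 - 1) mod 16 = 6, so a_{1415} = a_7 = 2.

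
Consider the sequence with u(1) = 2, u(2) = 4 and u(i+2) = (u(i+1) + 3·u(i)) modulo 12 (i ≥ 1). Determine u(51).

Listing terms: u(1) = 2,  u(2) = 4,  u(3) = 10,  u(4) = 10,  u(5) = 4,  u(6) = 10.
Since (u(5), u(6)) = (u(2), u(3)) = (4, 10) (two consecutive terms determine the rest), the sequence is eventually periodic: after a pre-period of length 1 it cycles with period 3.
For i ≥ 2, u(i) depends only on (i - 2) mod 3. (51 - 2) mod 3 = 1, so u(51) = u(3) = 10.

10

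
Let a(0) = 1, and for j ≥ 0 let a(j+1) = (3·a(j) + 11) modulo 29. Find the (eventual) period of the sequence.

28

Computing terms: a(0) = 1,  a(1) = 14,  a(2) = 24,  a(3) = 25,  a(4) = 28,  a(5) = 8,  a(6) = 6,  a(7) = 0,  a(8) = 11,  a(9) = 15,  a(10) = 27,  a(11) = 5,  a(12) = 26,  a(13) = 2,  a(14) = 17,  a(15) = 4,  a(16) = 23,  a(17) = 22,  a(18) = 19,  a(19) = 10,  a(20) = 12,  a(21) = 18,  a(22) = 7,  a(23) = 3,  a(24) = 20,  a(25) = 13,  a(26) = 21,  a(27) = 16,  a(28) = 1.
Since a(28) = a(0) = 1, the sequence is periodic with period 28.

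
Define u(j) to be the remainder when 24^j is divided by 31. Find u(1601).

11

Listing terms: u(0) = 1, u(1) = 24, u(2) = 18, u(3) = 29, u(4) = 14, u(5) = 26, u(6) = 4, u(7) = 3, u(8) = 10, u(9) = 23, u(10) = 25, u(11) = 11, u(12) = 16, u(13) = 12, u(14) = 9, u(15) = 30, u(16) = 7, u(17) = 13, u(18) = 2, u(19) = 17, u(20) = 5, u(21) = 27, u(22) = 28, u(23) = 21, u(24) = 8, u(25) = 6, u(26) = 20, u(27) = 15, u(28) = 19, u(29) = 22, u(30) = 1.
Since u(30) = u(0) = 1, the sequence is periodic with period 30.
(1601 - 0) mod 30 = 11, so u(1601) = u(11) = 11.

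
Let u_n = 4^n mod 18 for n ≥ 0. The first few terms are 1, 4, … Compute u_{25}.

4

Listing terms: u_0 = 1; u_1 = 4; u_2 = 16; u_3 = 10; u_4 = 4.
Since u_4 = u_1 = 4, the sequence is eventually periodic: after a pre-period of length 1 it cycles with period 3.
For n ≥ 1, u_n depends only on (n - 1) mod 3. (25 - 1) mod 3 = 0, so u_{25} = u_1 = 4.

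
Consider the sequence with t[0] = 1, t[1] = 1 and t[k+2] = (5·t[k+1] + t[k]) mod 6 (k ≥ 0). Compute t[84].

Computing terms: t[0] = 1,  t[1] = 1,  t[2] = 0,  t[3] = 1,  t[4] = 5,  t[5] = 2,  t[6] = 3,  t[7] = 5,  t[8] = 4,  t[9] = 1,  t[10] = 3,  t[11] = 4,  t[12] = 5,  t[13] = 5,  t[14] = 0,  t[15] = 5,  t[16] = 1,  t[17] = 4,  t[18] = 3,  t[19] = 1,  t[20] = 2,  t[21] = 5,  t[22] = 3,  t[23] = 2,  t[24] = 1,  t[25] = 1.
Since (t[24], t[25]) = (t[0], t[1]) = (1, 1) (two consecutive terms determine the rest), the sequence is periodic with period 24.
So t[84] = t[0 + ((84-0) mod 24)] = t[12] = 5.

5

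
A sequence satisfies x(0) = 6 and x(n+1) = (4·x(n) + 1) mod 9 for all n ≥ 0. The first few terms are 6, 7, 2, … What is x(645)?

3

Computing terms: x(0) = 6,  x(1) = 7,  x(2) = 2,  x(3) = 0,  x(4) = 1,  x(5) = 5,  x(6) = 3,  x(7) = 4,  x(8) = 8,  x(9) = 6.
Since x(9) = x(0) = 6, the sequence is periodic with period 9.
(645 - 0) mod 9 = 6, so x(645) = x(6) = 3.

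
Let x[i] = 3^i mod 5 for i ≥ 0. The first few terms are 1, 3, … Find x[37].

We have x[0] = 1,  x[1] = 3,  x[2] = 4,  x[3] = 2,  x[4] = 1.
The sequence repeats with period 4.
So x[37] = x[0 + ((37-0) mod 4)] = x[1] = 3.

3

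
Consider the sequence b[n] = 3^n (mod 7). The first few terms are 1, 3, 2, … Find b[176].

2

Listing terms: b[0] = 1,  b[1] = 3,  b[2] = 2,  b[3] = 6,  b[4] = 4,  b[5] = 5,  b[6] = 1.
The sequence repeats with period 6.
(176 - 0) mod 6 = 2, so b[176] = b[2] = 2.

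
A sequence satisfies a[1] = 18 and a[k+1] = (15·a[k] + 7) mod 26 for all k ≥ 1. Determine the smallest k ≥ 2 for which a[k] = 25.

12

We have a[1] = 18, a[2] = 17, a[3] = 2, a[4] = 11, a[5] = 16, a[6] = 13, a[7] = 20, a[8] = 21, a[9] = 10, a[10] = 1, a[11] = 22, a[12] = 25, a[13] = 18.
Since a[13] = a[1] = 18, the sequence is periodic with period 12.
The value 25 first appears (with k ≥ 2) at a[12].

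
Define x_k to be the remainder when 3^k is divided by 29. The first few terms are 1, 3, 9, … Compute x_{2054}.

Listing terms: x_0 = 1,  x_1 = 3,  x_2 = 9,  x_3 = 27,  x_4 = 23,  x_5 = 11,  x_6 = 4,  x_7 = 12,  x_8 = 7,  x_9 = 21,  x_{10} = 5,  x_{11} = 15,  x_{12} = 16,  x_{13} = 19,  x_{14} = 28,  x_{15} = 26,  x_{16} = 20,  x_{17} = 2,  x_{18} = 6,  x_{19} = 18,  x_{20} = 25,  x_{21} = 17,  x_{22} = 22,  x_{23} = 8,  x_{24} = 24,  x_{25} = 14,  x_{26} = 13,  x_{27} = 10,  x_{28} = 1.
The sequence repeats with period 28.
(2054 - 0) mod 28 = 10, so x_{2054} = x_{10} = 5.

5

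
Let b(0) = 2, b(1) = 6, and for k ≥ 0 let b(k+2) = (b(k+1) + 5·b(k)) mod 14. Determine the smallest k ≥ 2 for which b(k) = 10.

8

Computing terms: b(0) = 2; b(1) = 6; b(2) = 2; b(3) = 4; b(4) = 0; b(5) = 6; b(6) = 6; b(7) = 8; b(8) = 10; b(9) = 8; b(10) = 2; b(11) = 0; b(12) = 10; b(13) = 10; b(14) = 4; b(15) = 12; b(16) = 4; b(17) = 8; b(18) = 0; b(19) = 12; b(20) = 12; b(21) = 2; b(22) = 6.
The sequence repeats with period 21.
The value 10 first appears (with k ≥ 2) at b(8).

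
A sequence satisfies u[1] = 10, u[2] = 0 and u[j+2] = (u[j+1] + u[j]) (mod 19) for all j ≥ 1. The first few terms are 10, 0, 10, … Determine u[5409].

16

u[1] = 10,  u[2] = 0,  u[3] = 10,  u[4] = 10,  u[5] = 1,  u[6] = 11,  u[7] = 12,  u[8] = 4,  u[9] = 16,  u[10] = 1,  u[11] = 17,  u[12] = 18,  u[13] = 16,  u[14] = 15,  u[15] = 12,  u[16] = 8,  u[17] = 1,  u[18] = 9,  u[19] = 10,  u[20] = 0.
Since (u[19], u[20]) = (u[1], u[2]) = (10, 0) (two consecutive terms determine the rest), the sequence is periodic with period 18.
(5409 - 1) mod 18 = 8, so u[5409] = u[9] = 16.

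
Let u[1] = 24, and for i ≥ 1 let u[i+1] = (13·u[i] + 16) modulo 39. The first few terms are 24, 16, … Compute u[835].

3

u[1] = 24, u[2] = 16, u[3] = 29, u[4] = 3, u[5] = 16.
Since u[5] = u[2] = 16, the sequence is eventually periodic: after a pre-period of length 1 it cycles with period 3.
For i ≥ 2, u[i] depends only on (i - 2) mod 3. (835 - 2) mod 3 = 2, so u[835] = u[4] = 3.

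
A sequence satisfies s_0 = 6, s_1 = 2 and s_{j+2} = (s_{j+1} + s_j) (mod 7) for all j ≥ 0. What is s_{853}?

0

s_0 = 6, s_1 = 2, s_2 = 1, s_3 = 3, s_4 = 4, s_5 = 0, s_6 = 4, s_7 = 4, s_8 = 1, s_9 = 5, s_{10} = 6, s_{11} = 4, s_{12} = 3, s_{13} = 0, s_{14} = 3, s_{15} = 3, s_{16} = 6, s_{17} = 2.
Since (s_{16}, s_{17}) = (s_0, s_1) = (6, 2) (two consecutive terms determine the rest), the sequence is periodic with period 16.
(853 - 0) mod 16 = 5, so s_{853} = s_5 = 0.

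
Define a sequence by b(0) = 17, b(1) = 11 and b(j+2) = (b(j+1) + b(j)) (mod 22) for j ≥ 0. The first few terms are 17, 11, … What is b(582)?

We have b(0) = 17,  b(1) = 11,  b(2) = 6,  b(3) = 17,  b(4) = 1,  b(5) = 18,  b(6) = 19,  b(7) = 15,  b(8) = 12,  b(9) = 5,  b(10) = 17,  b(11) = 0,  b(12) = 17,  b(13) = 17,  b(14) = 12,  b(15) = 7,  b(16) = 19,  b(17) = 4,  b(18) = 1,  b(19) = 5,  b(20) = 6,  b(21) = 11,  b(22) = 17,  b(23) = 6,  b(24) = 1,  b(25) = 7,  b(26) = 8,  b(27) = 15,  b(28) = 1,  b(29) = 16,  b(30) = 17,  b(31) = 11.
Since (b(30), b(31)) = (b(0), b(1)) = (17, 11) (two consecutive terms determine the rest), the sequence is periodic with period 30.
So b(582) = b(0 + ((582-0) mod 30)) = b(12) = 17.

17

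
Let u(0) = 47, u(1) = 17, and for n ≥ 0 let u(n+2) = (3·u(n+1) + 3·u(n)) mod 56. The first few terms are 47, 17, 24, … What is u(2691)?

u(0) = 47,  u(1) = 17,  u(2) = 24,  u(3) = 11,  u(4) = 49,  u(5) = 12,  u(6) = 15,  u(7) = 25,  u(8) = 8,  u(9) = 43,  u(10) = 41,  u(11) = 28,  u(12) = 39,  u(13) = 33,  u(14) = 48,  u(15) = 19,  u(16) = 33,  u(17) = 44,  u(18) = 7,  u(19) = 41,  u(20) = 32,  u(21) = 51,  u(22) = 25,  u(23) = 4,  u(24) = 31,  u(25) = 49,  u(26) = 16,  u(27) = 27,  u(28) = 17,  u(29) = 20,  u(30) = 55,  u(31) = 1,  u(32) = 0,  u(33) = 3,  u(34) = 9,  u(35) = 36,  u(36) = 23,  u(37) = 9,  u(38) = 40,  u(39) = 35,  u(40) = 1,  u(41) = 52,  u(42) = 47,  u(43) = 17.
Since (u(42), u(43)) = (u(0), u(1)) = (47, 17) (two consecutive terms determine the rest), the sequence is periodic with period 42.
So u(2691) = u(0 + ((2691-0) mod 42)) = u(3) = 11.

11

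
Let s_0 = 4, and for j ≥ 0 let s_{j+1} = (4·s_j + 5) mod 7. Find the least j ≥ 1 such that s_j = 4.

We have s_0 = 4, s_1 = 0, s_2 = 5, s_3 = 4.
Since s_3 = s_0 = 4, the sequence is periodic with period 3.
The value 4 next appears (with j ≥ 1) at s_3.

3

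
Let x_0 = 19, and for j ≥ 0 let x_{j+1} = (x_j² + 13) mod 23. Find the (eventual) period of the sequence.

x_0 = 19; x_1 = 6; x_2 = 3; x_3 = 22; x_4 = 14; x_5 = 2; x_6 = 17; x_7 = 3.
Since x_7 = x_2 = 3, the sequence is eventually periodic: after a pre-period of length 2 it cycles with period 5.

5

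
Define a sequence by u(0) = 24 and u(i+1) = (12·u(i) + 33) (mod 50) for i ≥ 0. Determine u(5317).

31

We have u(0) = 24, u(1) = 21, u(2) = 35, u(3) = 3, u(4) = 19, u(5) = 11, u(6) = 15, u(7) = 13, u(8) = 39, u(9) = 1, u(10) = 45, u(11) = 23, u(12) = 9, u(13) = 41, u(14) = 25, u(15) = 33, u(16) = 29, u(17) = 31, u(18) = 5, u(19) = 43, u(20) = 49, u(21) = 21.
Since u(21) = u(1) = 21, the sequence is eventually periodic: after a pre-period of length 1 it cycles with period 20.
For i ≥ 1, u(i) depends only on (i - 1) mod 20. (5317 - 1) mod 20 = 16, so u(5317) = u(17) = 31.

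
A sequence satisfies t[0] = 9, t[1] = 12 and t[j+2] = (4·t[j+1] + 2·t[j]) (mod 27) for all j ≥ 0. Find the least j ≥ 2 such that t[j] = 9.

6

We have t[0] = 9, t[1] = 12, t[2] = 12, t[3] = 18, t[4] = 15, t[5] = 15, t[6] = 9, t[7] = 12.
Since (t[6], t[7]) = (t[0], t[1]) = (9, 12) (two consecutive terms determine the rest), the sequence is periodic with period 6.
The value 9 next appears (with j ≥ 2) at t[6].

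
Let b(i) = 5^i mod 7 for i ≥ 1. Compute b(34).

b(1) = 5, b(2) = 4, b(3) = 6, b(4) = 2, b(5) = 3, b(6) = 1, b(7) = 5.
The sequence repeats with period 6.
So b(34) = b(1 + ((34-1) mod 6)) = b(4) = 2.

2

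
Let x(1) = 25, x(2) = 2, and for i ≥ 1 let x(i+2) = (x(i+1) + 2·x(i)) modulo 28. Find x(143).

We have x(1) = 25,  x(2) = 2,  x(3) = 24,  x(4) = 0,  x(5) = 20,  x(6) = 20,  x(7) = 4,  x(8) = 16,  x(9) = 24,  x(10) = 0.
Since (x(9), x(10)) = (x(3), x(4)) = (24, 0) (two consecutive terms determine the rest), the sequence is eventually periodic: after a pre-period of length 2 it cycles with period 6.
For i ≥ 3, x(i) depends only on (i - 3) mod 6. (143 - 3) mod 6 = 2, so x(143) = x(5) = 20.

20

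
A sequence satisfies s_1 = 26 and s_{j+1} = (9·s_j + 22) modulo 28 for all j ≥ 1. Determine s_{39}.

Computing terms: s_1 = 26; s_2 = 4; s_3 = 2; s_4 = 12; s_5 = 18; s_6 = 16; s_7 = 26.
Since s_7 = s_1 = 26, the sequence is periodic with period 6.
(39 - 1) mod 6 = 2, so s_{39} = s_3 = 2.

2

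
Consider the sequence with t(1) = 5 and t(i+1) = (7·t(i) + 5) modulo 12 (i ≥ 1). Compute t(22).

t(1) = 5; t(2) = 4; t(3) = 9; t(4) = 8; t(5) = 1; t(6) = 0; t(7) = 5.
Since t(7) = t(1) = 5, the sequence is periodic with period 6.
(22 - 1) mod 6 = 3, so t(22) = t(4) = 8.

8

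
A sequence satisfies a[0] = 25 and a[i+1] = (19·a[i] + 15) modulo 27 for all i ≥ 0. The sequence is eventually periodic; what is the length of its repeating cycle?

9

a[0] = 25, a[1] = 4, a[2] = 10, a[3] = 16, a[4] = 22, a[5] = 1, a[6] = 7, a[7] = 13, a[8] = 19, a[9] = 25.
The sequence repeats with period 9.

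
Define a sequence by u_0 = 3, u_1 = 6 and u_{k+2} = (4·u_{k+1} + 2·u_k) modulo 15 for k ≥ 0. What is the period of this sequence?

u_0 = 3; u_1 = 6; u_2 = 0; u_3 = 12; u_4 = 3; u_5 = 6.
Since (u_4, u_5) = (u_0, u_1) = (3, 6) (two consecutive terms determine the rest), the sequence is periodic with period 4.

4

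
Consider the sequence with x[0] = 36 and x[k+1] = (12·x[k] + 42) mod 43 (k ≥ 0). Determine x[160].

37

Listing terms: x[0] = 36, x[1] = 1, x[2] = 11, x[3] = 2, x[4] = 23, x[5] = 17, x[6] = 31, x[7] = 27, x[8] = 22, x[9] = 5, x[10] = 16, x[11] = 19, x[12] = 12, x[13] = 14, x[14] = 38, x[15] = 25, x[16] = 41, x[17] = 18, x[18] = 0, x[19] = 42, x[20] = 30, x[21] = 15, x[22] = 7, x[23] = 40, x[24] = 6, x[25] = 28, x[26] = 34, x[27] = 20, x[28] = 24, x[29] = 29, x[30] = 3, x[31] = 35, x[32] = 32, x[33] = 39, x[34] = 37, x[35] = 13, x[36] = 26, x[37] = 10, x[38] = 33, x[39] = 8, x[40] = 9, x[41] = 21, x[42] = 36.
Since x[42] = x[0] = 36, the sequence is periodic with period 42.
So x[160] = x[0 + ((160-0) mod 42)] = x[34] = 37.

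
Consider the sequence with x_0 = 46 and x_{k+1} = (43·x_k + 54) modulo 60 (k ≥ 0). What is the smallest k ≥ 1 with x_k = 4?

3

Listing terms: x_0 = 46,  x_1 = 52,  x_2 = 10,  x_3 = 4,  x_4 = 46.
Since x_4 = x_0 = 46, the sequence is periodic with period 4.
The value 4 first appears (with k ≥ 1) at x_3.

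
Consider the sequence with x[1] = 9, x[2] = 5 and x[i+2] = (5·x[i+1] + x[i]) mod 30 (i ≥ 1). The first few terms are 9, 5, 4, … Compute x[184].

Listing terms: x[1] = 9,  x[2] = 5,  x[3] = 4,  x[4] = 25,  x[5] = 9,  x[6] = 10,  x[7] = 29,  x[8] = 5,  x[9] = 24,  x[10] = 5,  x[11] = 19,  x[12] = 10,  x[13] = 9,  x[14] = 25,  x[15] = 14,  x[16] = 5,  x[17] = 9,  x[18] = 20,  x[19] = 19,  x[20] = 25,  x[21] = 24,  x[22] = 25,  x[23] = 29,  x[24] = 20,  x[25] = 9,  x[26] = 5.
Since (x[25], x[26]) = (x[1], x[2]) = (9, 5) (two consecutive terms determine the rest), the sequence is periodic with period 24.
(184 - 1) mod 24 = 15, so x[184] = x[16] = 5.

5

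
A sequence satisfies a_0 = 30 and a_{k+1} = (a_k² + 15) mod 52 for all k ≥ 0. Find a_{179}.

3

Listing terms: a_0 = 30,  a_1 = 31,  a_2 = 40,  a_3 = 3,  a_4 = 24,  a_5 = 19,  a_6 = 12,  a_7 = 3.
Since a_7 = a_3 = 3, the sequence is eventually periodic: after a pre-period of length 3 it cycles with period 4.
For k ≥ 3, a_k depends only on (k - 3) mod 4. (179 - 3) mod 4 = 0, so a_{179} = a_3 = 3.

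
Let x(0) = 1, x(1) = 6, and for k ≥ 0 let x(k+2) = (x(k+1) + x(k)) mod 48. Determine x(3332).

Computing terms: x(0) = 1, x(1) = 6, x(2) = 7, x(3) = 13, x(4) = 20, x(5) = 33, x(6) = 5, x(7) = 38, x(8) = 43, x(9) = 33, x(10) = 28, x(11) = 13, x(12) = 41, x(13) = 6, x(14) = 47, x(15) = 5, x(16) = 4, x(17) = 9, x(18) = 13, x(19) = 22, x(20) = 35, x(21) = 9, x(22) = 44, x(23) = 5, x(24) = 1, x(25) = 6.
Since (x(24), x(25)) = (x(0), x(1)) = (1, 6) (two consecutive terms determine the rest), the sequence is periodic with period 24.
(3332 - 0) mod 24 = 20, so x(3332) = x(20) = 35.

35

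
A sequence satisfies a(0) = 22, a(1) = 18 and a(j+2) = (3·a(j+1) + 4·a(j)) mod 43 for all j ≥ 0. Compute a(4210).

10

Listing terms: a(0) = 22, a(1) = 18, a(2) = 13, a(3) = 25, a(4) = 41, a(5) = 8, a(6) = 16, a(7) = 37, a(8) = 3, a(9) = 28, a(10) = 10, a(11) = 13, a(12) = 36, a(13) = 31, a(14) = 22, a(15) = 18.
The sequence repeats with period 14.
So a(4210) = a(0 + ((4210-0) mod 14)) = a(10) = 10.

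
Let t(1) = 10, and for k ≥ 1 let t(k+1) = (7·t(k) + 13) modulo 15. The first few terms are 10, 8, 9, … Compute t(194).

8

Computing terms: t(1) = 10, t(2) = 8, t(3) = 9, t(4) = 1, t(5) = 5, t(6) = 3, t(7) = 4, t(8) = 11, t(9) = 0, t(10) = 13, t(11) = 14, t(12) = 6, t(13) = 10.
The sequence repeats with period 12.
So t(194) = t(1 + ((194-1) mod 12)) = t(2) = 8.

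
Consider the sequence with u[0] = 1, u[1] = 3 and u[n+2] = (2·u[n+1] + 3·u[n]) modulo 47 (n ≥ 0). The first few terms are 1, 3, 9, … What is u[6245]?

12

Listing terms: u[0] = 1; u[1] = 3; u[2] = 9; u[3] = 27; u[4] = 34; u[5] = 8; u[6] = 24; u[7] = 25; u[8] = 28; u[9] = 37; u[10] = 17; u[11] = 4; u[12] = 12; u[13] = 36; u[14] = 14; u[15] = 42; u[16] = 32; u[17] = 2; u[18] = 6; u[19] = 18; u[20] = 7; u[21] = 21; u[22] = 16; u[23] = 1; u[24] = 3.
The sequence repeats with period 23.
So u[6245] = u[0 + ((6245-0) mod 23)] = u[12] = 12.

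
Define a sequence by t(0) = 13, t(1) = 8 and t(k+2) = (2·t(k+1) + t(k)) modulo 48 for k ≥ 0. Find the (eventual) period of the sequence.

16

t(0) = 13; t(1) = 8; t(2) = 29; t(3) = 18; t(4) = 17; t(5) = 4; t(6) = 25; t(7) = 6; t(8) = 37; t(9) = 32; t(10) = 5; t(11) = 42; t(12) = 41; t(13) = 28; t(14) = 1; t(15) = 30; t(16) = 13; t(17) = 8.
Since (t(16), t(17)) = (t(0), t(1)) = (13, 8) (two consecutive terms determine the rest), the sequence is periodic with period 16.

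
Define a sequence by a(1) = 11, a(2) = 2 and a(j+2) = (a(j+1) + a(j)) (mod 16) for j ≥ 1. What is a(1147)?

15

Computing terms: a(1) = 11,  a(2) = 2,  a(3) = 13,  a(4) = 15,  a(5) = 12,  a(6) = 11,  a(7) = 7,  a(8) = 2,  a(9) = 9,  a(10) = 11,  a(11) = 4,  a(12) = 15,  a(13) = 3,  a(14) = 2,  a(15) = 5,  a(16) = 7,  a(17) = 12,  a(18) = 3,  a(19) = 15,  a(20) = 2,  a(21) = 1,  a(22) = 3,  a(23) = 4,  a(24) = 7,  a(25) = 11,  a(26) = 2.
The sequence repeats with period 24.
So a(1147) = a(1 + ((1147-1) mod 24)) = a(19) = 15.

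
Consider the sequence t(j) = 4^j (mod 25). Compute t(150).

Computing terms: t(1) = 4; t(2) = 16; t(3) = 14; t(4) = 6; t(5) = 24; t(6) = 21; t(7) = 9; t(8) = 11; t(9) = 19; t(10) = 1; t(11) = 4.
The sequence repeats with period 10.
(150 - 1) mod 10 = 9, so t(150) = t(10) = 1.

1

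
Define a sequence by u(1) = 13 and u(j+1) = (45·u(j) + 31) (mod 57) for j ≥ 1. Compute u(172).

13

We have u(1) = 13,  u(2) = 46,  u(3) = 49,  u(4) = 13.
Since u(4) = u(1) = 13, the sequence is periodic with period 3.
(172 - 1) mod 3 = 0, so u(172) = u(1) = 13.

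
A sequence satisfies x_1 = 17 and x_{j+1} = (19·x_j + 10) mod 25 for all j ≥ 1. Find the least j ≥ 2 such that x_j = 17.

11

Computing terms: x_1 = 17; x_2 = 8; x_3 = 12; x_4 = 13; x_5 = 7; x_6 = 18; x_7 = 2; x_8 = 23; x_9 = 22; x_{10} = 3; x_{11} = 17.
Since x_{11} = x_1 = 17, the sequence is periodic with period 10.
The value 17 next appears (with j ≥ 2) at x_{11}.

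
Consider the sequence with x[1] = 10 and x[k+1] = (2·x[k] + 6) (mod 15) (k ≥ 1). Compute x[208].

2

Computing terms: x[1] = 10; x[2] = 11; x[3] = 13; x[4] = 2; x[5] = 10.
Since x[5] = x[1] = 10, the sequence is periodic with period 4.
So x[208] = x[1 + ((208-1) mod 4)] = x[4] = 2.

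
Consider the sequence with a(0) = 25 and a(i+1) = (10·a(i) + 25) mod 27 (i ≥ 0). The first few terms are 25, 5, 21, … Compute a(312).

We have a(0) = 25; a(1) = 5; a(2) = 21; a(3) = 19; a(4) = 26; a(5) = 15; a(6) = 13; a(7) = 20; a(8) = 9; a(9) = 7; a(10) = 14; a(11) = 3; a(12) = 1; a(13) = 8; a(14) = 24; a(15) = 22; a(16) = 2; a(17) = 18; a(18) = 16; a(19) = 23; a(20) = 12; a(21) = 10; a(22) = 17; a(23) = 6; a(24) = 4; a(25) = 11; a(26) = 0; a(27) = 25.
Since a(27) = a(0) = 25, the sequence is periodic with period 27.
(312 - 0) mod 27 = 15, so a(312) = a(15) = 22.

22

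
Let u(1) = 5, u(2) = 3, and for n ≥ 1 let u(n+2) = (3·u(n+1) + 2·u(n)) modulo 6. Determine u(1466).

3

We have u(1) = 5, u(2) = 3, u(3) = 1, u(4) = 3, u(5) = 5, u(6) = 3.
The sequence repeats with period 4.
So u(1466) = u(1 + ((1466-1) mod 4)) = u(2) = 3.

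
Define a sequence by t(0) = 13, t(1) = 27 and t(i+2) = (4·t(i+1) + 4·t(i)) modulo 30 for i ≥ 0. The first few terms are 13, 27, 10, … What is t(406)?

2

Computing terms: t(0) = 13,  t(1) = 27,  t(2) = 10,  t(3) = 28,  t(4) = 2,  t(5) = 0,  t(6) = 8,  t(7) = 2,  t(8) = 10,  t(9) = 18,  t(10) = 22,  t(11) = 10,  t(12) = 8,  t(13) = 12,  t(14) = 20,  t(15) = 8,  t(16) = 22,  t(17) = 0,  t(18) = 28,  t(19) = 22,  t(20) = 20,  t(21) = 18,  t(22) = 2,  t(23) = 20,  t(24) = 28,  t(25) = 12,  t(26) = 10,  t(27) = 28.
Since (t(26), t(27)) = (t(2), t(3)) = (10, 28) (two consecutive terms determine the rest), the sequence is eventually periodic: after a pre-period of length 2 it cycles with period 24.
For i ≥ 2, t(i) depends only on (i - 2) mod 24. (406 - 2) mod 24 = 20, so t(406) = t(22) = 2.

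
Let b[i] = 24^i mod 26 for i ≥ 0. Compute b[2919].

b[0] = 1; b[1] = 24; b[2] = 4; b[3] = 18; b[4] = 16; b[5] = 20; b[6] = 12; b[7] = 2; b[8] = 22; b[9] = 8; b[10] = 10; b[11] = 6; b[12] = 14; b[13] = 24.
Since b[13] = b[1] = 24, the sequence is eventually periodic: after a pre-period of length 1 it cycles with period 12.
For i ≥ 1, b[i] depends only on (i - 1) mod 12. (2919 - 1) mod 12 = 2, so b[2919] = b[3] = 18.

18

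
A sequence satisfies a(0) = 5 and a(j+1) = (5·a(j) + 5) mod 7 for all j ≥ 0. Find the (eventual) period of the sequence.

6

a(0) = 5; a(1) = 2; a(2) = 1; a(3) = 3; a(4) = 6; a(5) = 0; a(6) = 5.
Since a(6) = a(0) = 5, the sequence is periodic with period 6.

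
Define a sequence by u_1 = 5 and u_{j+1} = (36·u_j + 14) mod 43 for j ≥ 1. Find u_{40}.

5

Computing terms: u_1 = 5,  u_2 = 22,  u_3 = 32,  u_4 = 5.
The sequence repeats with period 3.
So u_{40} = u_{1 + ((40-1) mod 3)} = u_1 = 5.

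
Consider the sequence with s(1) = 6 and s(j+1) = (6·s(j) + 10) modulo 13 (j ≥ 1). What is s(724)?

10

Listing terms: s(1) = 6,  s(2) = 7,  s(3) = 0,  s(4) = 10,  s(5) = 5,  s(6) = 1,  s(7) = 3,  s(8) = 2,  s(9) = 9,  s(10) = 12,  s(11) = 4,  s(12) = 8,  s(13) = 6.
Since s(13) = s(1) = 6, the sequence is periodic with period 12.
(724 - 1) mod 12 = 3, so s(724) = s(4) = 10.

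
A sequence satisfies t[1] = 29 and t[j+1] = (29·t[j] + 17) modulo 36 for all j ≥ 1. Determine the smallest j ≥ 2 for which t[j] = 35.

11

We have t[1] = 29, t[2] = 30, t[3] = 23, t[4] = 0, t[5] = 17, t[6] = 6, t[7] = 11, t[8] = 12, t[9] = 5, t[10] = 18, t[11] = 35, t[12] = 24, t[13] = 29.
Since t[13] = t[1] = 29, the sequence is periodic with period 12.
The value 35 first appears (with j ≥ 2) at t[11].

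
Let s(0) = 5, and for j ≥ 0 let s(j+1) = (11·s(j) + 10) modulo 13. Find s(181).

0

Listing terms: s(0) = 5, s(1) = 0, s(2) = 10, s(3) = 3, s(4) = 4, s(5) = 2, s(6) = 6, s(7) = 11, s(8) = 1, s(9) = 8, s(10) = 7, s(11) = 9, s(12) = 5.
The sequence repeats with period 12.
(181 - 0) mod 12 = 1, so s(181) = s(1) = 0.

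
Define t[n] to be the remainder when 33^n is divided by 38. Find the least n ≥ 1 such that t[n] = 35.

We have t[0] = 1, t[1] = 33, t[2] = 25, t[3] = 27, t[4] = 17, t[5] = 29, t[6] = 7, t[7] = 3, t[8] = 23, t[9] = 37, t[10] = 5, t[11] = 13, t[12] = 11, t[13] = 21, t[14] = 9, t[15] = 31, t[16] = 35, t[17] = 15, t[18] = 1.
Since t[18] = t[0] = 1, the sequence is periodic with period 18.
The value 35 first appears (with n ≥ 1) at t[16].

16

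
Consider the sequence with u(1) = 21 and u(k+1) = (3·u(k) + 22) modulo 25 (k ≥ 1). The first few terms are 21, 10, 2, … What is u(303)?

2

Listing terms: u(1) = 21,  u(2) = 10,  u(3) = 2,  u(4) = 3,  u(5) = 6,  u(6) = 15,  u(7) = 17,  u(8) = 23,  u(9) = 16,  u(10) = 20,  u(11) = 7,  u(12) = 18,  u(13) = 1,  u(14) = 0,  u(15) = 22,  u(16) = 13,  u(17) = 11,  u(18) = 5,  u(19) = 12,  u(20) = 8,  u(21) = 21.
Since u(21) = u(1) = 21, the sequence is periodic with period 20.
(303 - 1) mod 20 = 2, so u(303) = u(3) = 2.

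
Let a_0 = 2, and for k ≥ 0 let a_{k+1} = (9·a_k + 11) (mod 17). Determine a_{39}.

16

We have a_0 = 2,  a_1 = 12,  a_2 = 0,  a_3 = 11,  a_4 = 8,  a_5 = 15,  a_6 = 10,  a_7 = 16,  a_8 = 2.
Since a_8 = a_0 = 2, the sequence is periodic with period 8.
(39 - 0) mod 8 = 7, so a_{39} = a_7 = 16.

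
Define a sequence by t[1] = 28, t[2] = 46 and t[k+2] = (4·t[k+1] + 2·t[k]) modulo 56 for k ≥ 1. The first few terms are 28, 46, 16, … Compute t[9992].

We have t[1] = 28, t[2] = 46, t[3] = 16, t[4] = 44, t[5] = 40, t[6] = 24, t[7] = 8, t[8] = 24, t[9] = 0, t[10] = 48, t[11] = 24, t[12] = 24, t[13] = 32, t[14] = 8, t[15] = 40, t[16] = 8, t[17] = 0, t[18] = 16, t[19] = 8, t[20] = 8, t[21] = 48, t[22] = 40, t[23] = 32, t[24] = 40, t[25] = 0, t[26] = 24, t[27] = 40, t[28] = 40, t[29] = 16, t[30] = 32, t[31] = 48, t[32] = 32, t[33] = 0, t[34] = 8, t[35] = 32, t[36] = 32, t[37] = 24, t[38] = 48, t[39] = 16, t[40] = 48, t[41] = 0, t[42] = 40, t[43] = 48, t[44] = 48, t[45] = 8, t[46] = 16, t[47] = 24, t[48] = 16, t[49] = 0, t[50] = 32, t[51] = 16, t[52] = 16, t[53] = 40, t[54] = 24.
Since (t[53], t[54]) = (t[5], t[6]) = (40, 24) (two consecutive terms determine the rest), the sequence is eventually periodic: after a pre-period of length 4 it cycles with period 48.
For k ≥ 5, t[k] depends only on (k - 5) mod 48. (9992 - 5) mod 48 = 3, so t[9992] = t[8] = 24.

24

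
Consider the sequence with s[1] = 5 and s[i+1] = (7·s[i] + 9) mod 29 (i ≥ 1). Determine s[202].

1

Computing terms: s[1] = 5, s[2] = 15, s[3] = 27, s[4] = 24, s[5] = 3, s[6] = 1, s[7] = 16, s[8] = 5.
Since s[8] = s[1] = 5, the sequence is periodic with period 7.
(202 - 1) mod 7 = 5, so s[202] = s[6] = 1.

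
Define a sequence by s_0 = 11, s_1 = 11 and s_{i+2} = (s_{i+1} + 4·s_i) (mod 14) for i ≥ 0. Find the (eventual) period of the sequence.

48

We have s_0 = 11, s_1 = 11, s_2 = 13, s_3 = 1, s_4 = 11, s_5 = 1, s_6 = 3, s_7 = 7, s_8 = 5, s_9 = 5, s_{10} = 11, s_{11} = 3, s_{12} = 5, s_{13} = 3, s_{14} = 9, s_{15} = 7, s_{16} = 1, s_{17} = 1, s_{18} = 5, s_{19} = 9, s_{20} = 1, s_{21} = 9, s_{22} = 13, s_{23} = 7, s_{24} = 3, s_{25} = 3, s_{26} = 1, s_{27} = 13, s_{28} = 3, s_{29} = 13, s_{30} = 11, s_{31} = 7, s_{32} = 9, s_{33} = 9, s_{34} = 3, s_{35} = 11, s_{36} = 9, s_{37} = 11, s_{38} = 5, s_{39} = 7, s_{40} = 13, s_{41} = 13, s_{42} = 9, s_{43} = 5, s_{44} = 13, s_{45} = 5, s_{46} = 1, s_{47} = 7, s_{48} = 11, s_{49} = 11.
Since (s_{48}, s_{49}) = (s_0, s_1) = (11, 11) (two consecutive terms determine the rest), the sequence is periodic with period 48.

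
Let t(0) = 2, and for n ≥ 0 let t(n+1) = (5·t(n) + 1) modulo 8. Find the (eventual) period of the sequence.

t(0) = 2; t(1) = 3; t(2) = 0; t(3) = 1; t(4) = 6; t(5) = 7; t(6) = 4; t(7) = 5; t(8) = 2.
Since t(8) = t(0) = 2, the sequence is periodic with period 8.

8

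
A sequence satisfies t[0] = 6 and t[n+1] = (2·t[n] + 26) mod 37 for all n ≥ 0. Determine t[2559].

8

We have t[0] = 6,  t[1] = 1,  t[2] = 28,  t[3] = 8,  t[4] = 5,  t[5] = 36,  t[6] = 24,  t[7] = 0,  t[8] = 26,  t[9] = 4,  t[10] = 34,  t[11] = 20,  t[12] = 29,  t[13] = 10,  t[14] = 9,  t[15] = 7,  t[16] = 3,  t[17] = 32,  t[18] = 16,  t[19] = 21,  t[20] = 31,  t[21] = 14,  t[22] = 17,  t[23] = 23,  t[24] = 35,  t[25] = 22,  t[26] = 33,  t[27] = 18,  t[28] = 25,  t[29] = 2,  t[30] = 30,  t[31] = 12,  t[32] = 13,  t[33] = 15,  t[34] = 19,  t[35] = 27,  t[36] = 6.
Since t[36] = t[0] = 6, the sequence is periodic with period 36.
So t[2559] = t[0 + ((2559-0) mod 36)] = t[3] = 8.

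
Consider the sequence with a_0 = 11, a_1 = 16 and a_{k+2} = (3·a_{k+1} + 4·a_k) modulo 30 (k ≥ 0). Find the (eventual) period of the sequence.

Listing terms: a_0 = 11,  a_1 = 16,  a_2 = 2,  a_3 = 10,  a_4 = 8,  a_5 = 4,  a_6 = 14,  a_7 = 28,  a_8 = 20,  a_9 = 22,  a_{10} = 26,  a_{11} = 16,  a_{12} = 2.
Since (a_{11}, a_{12}) = (a_1, a_2) = (16, 2) (two consecutive terms determine the rest), the sequence is eventually periodic: after a pre-period of length 1 it cycles with period 10.

10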